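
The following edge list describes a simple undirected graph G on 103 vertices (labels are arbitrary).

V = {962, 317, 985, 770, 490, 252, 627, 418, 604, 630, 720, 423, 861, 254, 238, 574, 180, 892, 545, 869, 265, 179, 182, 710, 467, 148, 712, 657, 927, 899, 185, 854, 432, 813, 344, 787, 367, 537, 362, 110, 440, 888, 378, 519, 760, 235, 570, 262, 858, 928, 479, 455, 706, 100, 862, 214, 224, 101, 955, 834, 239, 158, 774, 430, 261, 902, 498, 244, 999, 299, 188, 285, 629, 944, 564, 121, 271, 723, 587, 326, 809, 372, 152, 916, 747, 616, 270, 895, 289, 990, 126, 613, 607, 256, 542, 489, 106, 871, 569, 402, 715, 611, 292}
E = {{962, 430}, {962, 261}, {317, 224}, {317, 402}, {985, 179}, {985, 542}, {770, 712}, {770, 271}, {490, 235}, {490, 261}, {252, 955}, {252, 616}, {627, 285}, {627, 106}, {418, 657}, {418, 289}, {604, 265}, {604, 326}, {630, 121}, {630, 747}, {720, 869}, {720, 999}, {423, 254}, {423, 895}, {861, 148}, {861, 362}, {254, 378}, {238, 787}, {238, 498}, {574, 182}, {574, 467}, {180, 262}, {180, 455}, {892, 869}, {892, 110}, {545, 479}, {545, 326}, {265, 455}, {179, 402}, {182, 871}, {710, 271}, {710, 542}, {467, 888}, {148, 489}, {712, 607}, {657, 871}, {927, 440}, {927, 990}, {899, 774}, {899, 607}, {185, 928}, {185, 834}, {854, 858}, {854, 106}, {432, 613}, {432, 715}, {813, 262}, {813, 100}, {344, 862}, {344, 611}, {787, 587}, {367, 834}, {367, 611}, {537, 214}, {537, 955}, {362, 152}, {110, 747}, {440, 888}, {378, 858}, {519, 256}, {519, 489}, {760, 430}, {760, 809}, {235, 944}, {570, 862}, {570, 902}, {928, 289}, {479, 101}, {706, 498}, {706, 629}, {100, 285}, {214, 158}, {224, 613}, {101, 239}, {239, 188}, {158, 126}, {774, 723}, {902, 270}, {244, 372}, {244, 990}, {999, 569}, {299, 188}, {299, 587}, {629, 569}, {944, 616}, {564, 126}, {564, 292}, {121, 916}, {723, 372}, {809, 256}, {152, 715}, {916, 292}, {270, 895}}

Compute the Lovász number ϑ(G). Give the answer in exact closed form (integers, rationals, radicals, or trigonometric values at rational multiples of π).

103*cos(pi/103)/(cos(pi/103) + 1)

N(121) = {630, 916}, |N(121)| = 2.
N(440) = {927, 888}, |N(440)| = 2.
Vertex 285 has 2 neighbors: 627, 100.
N(813) = {262, 100}, |N(813)| = 2.
deg(v) = 2 for all v (|V|=103); this is C_{103}, the 103-cycle.
Distinct eigenvalues (to 3 d.p.): [2.0, 1.996, 1.985, 1.967, 1.941, 1.908, 1.868, 1.82, 1.767, 1.706, 1.639, 1.566, 1.488, 1.403, 1.314, 1.22, 1.121, 1.018, 0.911, 0.8, 0.687, 0.571, 0.454, 0.334, 0.213, 0.091, -0.03, -0.152, -0.274, -0.394, -0.513, -0.63, -0.744, -0.856, -0.965, -1.07, -1.171, -1.267, -1.359, -1.446, -1.528, -1.604, -1.673, -1.737, -1.794, -1.845, -1.888, -1.925, -1.955, -1.977, -1.992, -1.999].
Lovász (edge-transitive): ϑ = −103·(-2*cos(pi/103))/((2)−(-2*cos(pi/103))) = 103*cos(pi/103)/(cos(pi/103) + 1).
ϑ(G) ≈ 51.48802.
Check 51 ≤ 103*cos(pi/103)/(cos(pi/103) + 1) ≤ 52: both strict.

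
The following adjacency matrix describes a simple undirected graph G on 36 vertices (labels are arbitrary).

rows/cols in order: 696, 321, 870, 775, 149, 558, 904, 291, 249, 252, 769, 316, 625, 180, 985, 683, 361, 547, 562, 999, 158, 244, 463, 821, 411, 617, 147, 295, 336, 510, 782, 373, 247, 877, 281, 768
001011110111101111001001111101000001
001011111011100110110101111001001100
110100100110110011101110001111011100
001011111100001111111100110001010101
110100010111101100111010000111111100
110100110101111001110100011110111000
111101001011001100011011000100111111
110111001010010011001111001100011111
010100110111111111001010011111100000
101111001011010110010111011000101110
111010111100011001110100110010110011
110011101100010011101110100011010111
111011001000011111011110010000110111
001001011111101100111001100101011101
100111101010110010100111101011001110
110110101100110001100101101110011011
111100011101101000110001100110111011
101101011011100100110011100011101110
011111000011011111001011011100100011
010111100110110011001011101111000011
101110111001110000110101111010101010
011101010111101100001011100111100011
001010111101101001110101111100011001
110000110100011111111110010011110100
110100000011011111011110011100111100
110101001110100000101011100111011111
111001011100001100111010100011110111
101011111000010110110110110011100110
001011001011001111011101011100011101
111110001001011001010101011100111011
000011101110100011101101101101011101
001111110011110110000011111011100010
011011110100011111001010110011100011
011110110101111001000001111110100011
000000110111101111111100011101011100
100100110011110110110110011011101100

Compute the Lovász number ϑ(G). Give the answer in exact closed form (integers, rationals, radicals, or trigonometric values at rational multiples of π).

N(149) = {696, 321, 775, 291, 252, 769, 316, 625, 985, 683, 562, 999, 158, 463, 295, 336, 510, 782, 373, 247, 877}, |N(149)| = 21.
Vertex 316 has 21 neighbors: 696, 321, 149, 558, 904, 249, 252, 180, 361, 547, 562, 158, 244, 463, 411, 336, 510, 373, 877, 281, 768.
deg(510) = 21; N(510) = {696, 321, 870, 775, 149, 249, 316, 180, 985, 547, 999, 244, 821, 617, 147, 295, 782, 373, 247, 281, 768}.
Vertex 562 has 21 neighbors: 321, 870, 775, 149, 558, 769, 316, 180, 985, 683, 361, 547, 158, 463, 821, 617, 147, 295, 782, 281, 768.
21-regular, N=36; this is K(9,2), the Kneser graph.
spec(A) ≈ [21.0, 1.0, -6.0] (distinct, 3 d.p.).
−36·(-6) / ((21)−(-6)) = 8 = ϑ(G).
ϑ(G) ≈ 8.000000.

8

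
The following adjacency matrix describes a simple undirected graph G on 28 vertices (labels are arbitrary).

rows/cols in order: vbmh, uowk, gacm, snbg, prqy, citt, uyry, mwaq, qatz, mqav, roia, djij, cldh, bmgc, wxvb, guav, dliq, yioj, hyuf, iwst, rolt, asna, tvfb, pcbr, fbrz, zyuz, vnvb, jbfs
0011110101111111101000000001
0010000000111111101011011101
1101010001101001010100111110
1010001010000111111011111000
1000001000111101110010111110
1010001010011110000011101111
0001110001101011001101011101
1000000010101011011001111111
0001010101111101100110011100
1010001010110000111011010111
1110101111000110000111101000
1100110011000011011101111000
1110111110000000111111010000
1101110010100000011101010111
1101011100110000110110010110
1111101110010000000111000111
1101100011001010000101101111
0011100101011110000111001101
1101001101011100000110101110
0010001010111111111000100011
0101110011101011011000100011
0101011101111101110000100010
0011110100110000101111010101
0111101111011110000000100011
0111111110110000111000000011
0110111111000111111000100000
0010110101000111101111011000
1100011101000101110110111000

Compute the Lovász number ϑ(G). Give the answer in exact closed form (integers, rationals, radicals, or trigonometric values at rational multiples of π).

7

Vertex prqy has 15 neighbors: vbmh, uyry, roia, djij, cldh, bmgc, guav, dliq, yioj, rolt, tvfb, pcbr, fbrz, zyuz, vnvb.
deg(fbrz) = 15; N(fbrz) = {uowk, gacm, snbg, prqy, citt, uyry, mwaq, qatz, roia, djij, dliq, yioj, hyuf, vnvb, jbfs}.
N(mwaq) = {vbmh, qatz, roia, cldh, wxvb, guav, yioj, hyuf, asna, tvfb, pcbr, fbrz, zyuz, vnvb, jbfs}, |N(mwaq)| = 15.
N(hyuf) = {vbmh, uowk, snbg, uyry, mwaq, mqav, djij, cldh, bmgc, iwst, rolt, tvfb, fbrz, zyuz, vnvb}, |N(hyuf)| = 15.
15-regular, N=28; Kneser K(8,2) on C(8,2)=28 vertices.
Distinct eigenvalues (to 4 d.p.): [15.0, 1.0, -5.0].
ϑ = −N·λ_min/(λ_max−λ_min) = −28·(-5)/(15−(-5)) = 7.
= 7.00000000… (decimal).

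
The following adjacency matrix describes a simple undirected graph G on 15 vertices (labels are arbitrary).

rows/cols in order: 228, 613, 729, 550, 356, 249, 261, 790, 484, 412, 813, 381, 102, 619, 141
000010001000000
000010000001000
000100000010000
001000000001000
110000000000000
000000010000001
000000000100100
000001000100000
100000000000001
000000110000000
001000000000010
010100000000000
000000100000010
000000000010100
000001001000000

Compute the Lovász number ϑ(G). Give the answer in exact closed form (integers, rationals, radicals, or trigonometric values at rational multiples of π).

15*cos(pi/15)/(cos(pi/15) + 1)

Vertex 412 has 2 neighbors: 261, 790.
Vertex 729 has 2 neighbors: 550, 813.
N(619) = {813, 102}, |N(619)| = 2.
Vertex 813 has 2 neighbors: 729, 619.
Regular of degree 2 on 15 vertices: the odd cycle C_{15}.
Distinct eigenvalues (to 3 d.p.): [2.0, 1.827, 1.338, 0.618, -0.209, -1.0, -1.618, -1.956].
λ_max=2, λ_min=-2*cos(pi/15); ϑ = −15·λ_min/(λ_max−λ_min) = 15*cos(pi/15)/(cos(pi/15) + 1).
Numerically 7.4171482.
α=7, χ(Ḡ)=8; ϑ=15*cos(pi/15)/(cos(pi/15) + 1) lies between (both strict).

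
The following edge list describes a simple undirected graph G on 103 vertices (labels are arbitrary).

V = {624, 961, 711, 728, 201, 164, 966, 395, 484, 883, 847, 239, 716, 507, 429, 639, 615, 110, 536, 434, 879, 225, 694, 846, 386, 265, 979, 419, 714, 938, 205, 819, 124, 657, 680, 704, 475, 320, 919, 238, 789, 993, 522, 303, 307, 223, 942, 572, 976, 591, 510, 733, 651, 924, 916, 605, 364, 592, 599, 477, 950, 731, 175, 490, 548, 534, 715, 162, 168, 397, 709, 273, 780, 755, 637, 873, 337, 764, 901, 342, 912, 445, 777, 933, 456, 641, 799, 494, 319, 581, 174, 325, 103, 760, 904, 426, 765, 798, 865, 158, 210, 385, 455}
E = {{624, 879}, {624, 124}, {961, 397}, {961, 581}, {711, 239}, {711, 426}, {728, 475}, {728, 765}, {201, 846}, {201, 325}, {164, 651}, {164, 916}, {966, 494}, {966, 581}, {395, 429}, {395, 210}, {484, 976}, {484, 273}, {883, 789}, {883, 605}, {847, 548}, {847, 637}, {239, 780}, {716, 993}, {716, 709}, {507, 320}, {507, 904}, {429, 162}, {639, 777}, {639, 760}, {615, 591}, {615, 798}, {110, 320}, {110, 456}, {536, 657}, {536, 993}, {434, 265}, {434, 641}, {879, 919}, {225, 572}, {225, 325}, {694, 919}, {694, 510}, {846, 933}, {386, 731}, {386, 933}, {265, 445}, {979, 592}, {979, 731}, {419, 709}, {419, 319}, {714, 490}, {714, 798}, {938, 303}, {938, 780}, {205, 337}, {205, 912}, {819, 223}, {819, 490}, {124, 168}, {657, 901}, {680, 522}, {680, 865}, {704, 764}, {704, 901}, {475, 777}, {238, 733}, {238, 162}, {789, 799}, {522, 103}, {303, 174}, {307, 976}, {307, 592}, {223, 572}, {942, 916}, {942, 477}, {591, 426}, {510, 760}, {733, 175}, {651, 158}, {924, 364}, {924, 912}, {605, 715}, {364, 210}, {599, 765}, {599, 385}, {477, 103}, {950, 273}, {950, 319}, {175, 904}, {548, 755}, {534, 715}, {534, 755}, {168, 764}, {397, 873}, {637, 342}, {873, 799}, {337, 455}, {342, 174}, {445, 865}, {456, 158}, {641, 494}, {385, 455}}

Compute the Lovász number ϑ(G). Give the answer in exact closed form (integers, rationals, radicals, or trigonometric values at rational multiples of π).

Vertex 979 has 2 neighbors: 592, 731.
deg(397) = 2; N(397) = {961, 873}.
N(429) = {395, 162}, |N(429)| = 2.
Vertex 434 has 2 neighbors: 265, 641.
Every vertex has degree 2 (N=103); this is C_{103}, the 103-cycle.
A has 52 distinct eigenvalues ≈ [2.0, 1.99628, 1.98513, 1.9666, 1.94076, 1.90769, 1.86752, 1.82041, 1.76653, 1.70608, 1.63928, 1.56638, 1.48765, 1.40339, 1.31391, 1.21954, 1.12063, 1.01756, 0.9107, 0.80045, 0.68722, 0.57144, 0.45353, 0.33394, 0.2131, 0.09147, -0.0305, -0.15236, -0.27365, -0.39392, -0.51273, -0.62963, -0.74418, -0.85597, -0.96458, -1.06959, -1.17063, -1.26731, -1.35928, -1.44619, -1.52772, -1.60357, -1.67345, -1.73711, -1.79431, -1.84483, -1.88849, -1.92512, -1.95459, -1.97679, -1.99163, -1.99907].
Lovász: ϑ = −103(-2*cos(pi/103))/(2+-(-1)*2*cos(pi/103)) = 103*cos(pi/103)/(cos(pi/103) + 1).
ϑ(G) ≈ 51.48802047.
Check 51 ≤ 103*cos(pi/103)/(cos(pi/103) + 1) ≤ 52: both strict.

103*cos(pi/103)/(cos(pi/103) + 1)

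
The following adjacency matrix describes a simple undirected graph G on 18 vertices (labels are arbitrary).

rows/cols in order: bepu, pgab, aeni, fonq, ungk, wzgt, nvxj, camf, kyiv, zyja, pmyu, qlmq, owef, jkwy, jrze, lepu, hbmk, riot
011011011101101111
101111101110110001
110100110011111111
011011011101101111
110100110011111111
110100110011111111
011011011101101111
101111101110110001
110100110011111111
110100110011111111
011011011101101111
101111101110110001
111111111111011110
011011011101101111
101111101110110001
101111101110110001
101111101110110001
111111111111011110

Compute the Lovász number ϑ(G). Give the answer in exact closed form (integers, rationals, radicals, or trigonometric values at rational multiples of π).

6

Vertex kyiv has 13 neighbors: bepu, pgab, fonq, nvxj, camf, pmyu, qlmq, owef, jkwy, jrze, lepu, hbmk, riot.
N(jkwy) = {pgab, aeni, ungk, wzgt, camf, kyiv, zyja, qlmq, owef, jrze, lepu, hbmk, riot}, |N(jkwy)| = 13.
Vertex pmyu has 13 neighbors: pgab, aeni, ungk, wzgt, camf, kyiv, zyja, qlmq, owef, jrze, lepu, hbmk, riot.
Vertex jrze has 12 neighbors: bepu, aeni, fonq, ungk, wzgt, nvxj, kyiv, zyja, pmyu, owef, jkwy, riot.
Complete 4-partite, parts [6, 5, 5, 2]: perfect, ϑ = α = 6.
≈ 6.000000000 (to 9 d.p.).
Check 6 ≤ 6 ≤ 6: collapsed.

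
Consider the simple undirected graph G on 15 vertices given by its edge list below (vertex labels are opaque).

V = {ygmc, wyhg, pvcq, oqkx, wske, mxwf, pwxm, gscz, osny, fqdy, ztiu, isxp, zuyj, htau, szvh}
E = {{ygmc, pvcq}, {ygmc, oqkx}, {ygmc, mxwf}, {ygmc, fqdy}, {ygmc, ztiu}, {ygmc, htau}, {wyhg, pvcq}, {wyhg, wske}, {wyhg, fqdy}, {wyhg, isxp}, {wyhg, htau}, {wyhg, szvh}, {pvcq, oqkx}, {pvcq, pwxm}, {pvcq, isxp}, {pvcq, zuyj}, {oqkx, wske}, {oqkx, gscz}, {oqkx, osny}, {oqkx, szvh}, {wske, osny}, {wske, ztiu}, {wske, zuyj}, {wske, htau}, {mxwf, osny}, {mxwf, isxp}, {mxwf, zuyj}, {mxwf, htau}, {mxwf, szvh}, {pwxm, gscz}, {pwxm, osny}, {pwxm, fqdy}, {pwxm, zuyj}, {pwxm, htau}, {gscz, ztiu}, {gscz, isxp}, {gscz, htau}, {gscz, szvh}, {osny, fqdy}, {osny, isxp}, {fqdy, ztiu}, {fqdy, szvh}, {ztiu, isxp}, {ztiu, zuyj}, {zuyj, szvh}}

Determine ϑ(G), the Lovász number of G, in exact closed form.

5

Vertex pwxm has 6 neighbors: pvcq, gscz, osny, fqdy, zuyj, htau.
N(wske) = {wyhg, oqkx, osny, ztiu, zuyj, htau}, |N(wske)| = 6.
Vertex isxp has 6 neighbors: wyhg, pvcq, mxwf, gscz, osny, ztiu.
Vertex pvcq has 6 neighbors: ygmc, wyhg, oqkx, pwxm, isxp, zuyj.
deg(v) = 6 for all v (|V|=15); this is K(6,2), the Kneser graph.
The 3 distinct eigenvalues: [6.0, 1.0, -3.0].
λ_max=6, λ_min=-3; ϑ = −15·λ_min/(λ_max−λ_min) = 5.
= 5.000000… (decimal).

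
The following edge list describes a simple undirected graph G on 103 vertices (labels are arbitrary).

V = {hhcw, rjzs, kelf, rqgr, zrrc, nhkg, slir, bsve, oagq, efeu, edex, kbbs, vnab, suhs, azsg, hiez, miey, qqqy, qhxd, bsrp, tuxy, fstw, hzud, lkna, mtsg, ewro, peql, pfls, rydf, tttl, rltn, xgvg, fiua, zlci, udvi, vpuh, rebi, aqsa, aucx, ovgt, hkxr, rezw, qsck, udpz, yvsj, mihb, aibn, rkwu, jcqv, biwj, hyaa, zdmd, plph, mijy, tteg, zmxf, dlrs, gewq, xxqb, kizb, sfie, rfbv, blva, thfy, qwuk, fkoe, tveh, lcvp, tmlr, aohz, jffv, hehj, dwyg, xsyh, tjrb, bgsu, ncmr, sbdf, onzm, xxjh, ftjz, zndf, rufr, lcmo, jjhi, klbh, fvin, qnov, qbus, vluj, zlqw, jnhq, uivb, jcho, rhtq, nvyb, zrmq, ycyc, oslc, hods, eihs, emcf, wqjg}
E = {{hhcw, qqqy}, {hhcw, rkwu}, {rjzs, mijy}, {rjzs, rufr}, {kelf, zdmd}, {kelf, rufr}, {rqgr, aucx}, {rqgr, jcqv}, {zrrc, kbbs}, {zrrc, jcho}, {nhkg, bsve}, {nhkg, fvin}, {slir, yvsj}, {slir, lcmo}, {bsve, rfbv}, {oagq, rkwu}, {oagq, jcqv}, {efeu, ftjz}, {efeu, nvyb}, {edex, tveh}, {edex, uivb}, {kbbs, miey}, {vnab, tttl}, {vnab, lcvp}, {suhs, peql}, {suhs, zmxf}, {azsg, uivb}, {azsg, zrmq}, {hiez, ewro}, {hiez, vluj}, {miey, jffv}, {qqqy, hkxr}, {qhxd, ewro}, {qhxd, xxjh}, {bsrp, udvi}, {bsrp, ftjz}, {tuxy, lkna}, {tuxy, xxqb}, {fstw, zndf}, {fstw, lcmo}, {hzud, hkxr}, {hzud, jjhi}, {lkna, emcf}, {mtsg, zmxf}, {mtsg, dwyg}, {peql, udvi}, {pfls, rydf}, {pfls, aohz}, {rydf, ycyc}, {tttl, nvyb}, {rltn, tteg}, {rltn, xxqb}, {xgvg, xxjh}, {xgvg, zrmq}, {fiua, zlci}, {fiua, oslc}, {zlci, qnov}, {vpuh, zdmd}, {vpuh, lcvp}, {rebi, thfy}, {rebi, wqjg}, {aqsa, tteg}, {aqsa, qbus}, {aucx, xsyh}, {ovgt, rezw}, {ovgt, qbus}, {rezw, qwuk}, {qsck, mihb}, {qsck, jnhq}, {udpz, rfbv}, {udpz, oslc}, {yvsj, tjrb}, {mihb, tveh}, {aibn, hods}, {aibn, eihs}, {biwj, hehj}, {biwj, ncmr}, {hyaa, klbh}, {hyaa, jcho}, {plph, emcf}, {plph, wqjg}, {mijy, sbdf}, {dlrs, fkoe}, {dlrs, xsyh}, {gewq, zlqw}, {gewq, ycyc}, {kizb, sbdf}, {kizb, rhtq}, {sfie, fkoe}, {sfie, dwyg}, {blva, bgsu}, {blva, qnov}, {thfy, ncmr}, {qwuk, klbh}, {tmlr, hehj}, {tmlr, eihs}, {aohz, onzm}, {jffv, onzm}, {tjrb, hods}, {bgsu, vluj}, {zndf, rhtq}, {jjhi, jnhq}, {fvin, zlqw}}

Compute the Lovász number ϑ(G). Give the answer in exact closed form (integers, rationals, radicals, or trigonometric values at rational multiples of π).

N(xgvg) = {xxjh, zrmq}, |N(xgvg)| = 2.
Vertex mijy has 2 neighbors: rjzs, sbdf.
Vertex kelf has 2 neighbors: zdmd, rufr.
deg(rltn) = 2; N(rltn) = {tteg, xxqb}.
deg(v) = 2 for all v (|V|=103); a single 103-cycle (edge-transitive).
The 52 distinct eigenvalues: [2.0, 1.9963, 1.9851, 1.9666, 1.9408, 1.9077, 1.8675, 1.8204, 1.7665, 1.7061, 1.6393, 1.5664, 1.4876, 1.4034, 1.3139, 1.2195, 1.1206, 1.0176, 0.9107, 0.8004, 0.6872, 0.5714, 0.4535, 0.3339, 0.2131, 0.0915, -0.0305, -0.1524, -0.2736, -0.3939, -0.5127, -0.6296, -0.7442, -0.856, -0.9646, -1.0696, -1.1706, -1.2673, -1.3593, -1.4462, -1.5277, -1.6036, -1.6735, -1.7371, -1.7943, -1.8448, -1.8885, -1.9251, -1.9546, -1.9768, -1.9916, -1.9991].
ϑ = −N·λ_min/(λ_max−λ_min) = −103·(-2*cos(pi/103))/(2−(-2*cos(pi/103))) = 103*cos(pi/103)/(cos(pi/103) + 1).
ϑ(G) ≈ 51.48802047.
Check 51 ≤ 103*cos(pi/103)/(cos(pi/103) + 1) ≤ 52: both strict.

103*cos(pi/103)/(cos(pi/103) + 1)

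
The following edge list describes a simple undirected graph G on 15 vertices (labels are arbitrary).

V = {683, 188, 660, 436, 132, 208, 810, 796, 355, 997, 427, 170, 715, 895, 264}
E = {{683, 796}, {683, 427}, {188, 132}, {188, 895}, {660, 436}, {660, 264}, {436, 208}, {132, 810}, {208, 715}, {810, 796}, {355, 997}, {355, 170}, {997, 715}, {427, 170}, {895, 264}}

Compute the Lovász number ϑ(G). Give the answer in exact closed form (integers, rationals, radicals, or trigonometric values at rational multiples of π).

15*cos(pi/15)/(cos(pi/15) + 1)

Vertex 715 has 2 neighbors: 208, 997.
N(436) = {660, 208}, |N(436)| = 2.
Vertex 170 has 2 neighbors: 355, 427.
Vertex 997 has 2 neighbors: 355, 715.
Every vertex has degree 2 (N=15); the odd cycle C_{15}.
A has 8 distinct eigenvalues ≈ [2.0, 1.827091, 1.338261, 0.618034, -0.209057, -1.0, -1.618034, -1.956295].
Lovász: ϑ = −15(-2*cos(pi/15))/(2+-(-1)*2*cos(pi/15)) = 15*cos(pi/15)/(cos(pi/15) + 1).
≈ 7.4171482 (to 7 d.p.).
Check 7 ≤ 15*cos(pi/15)/(cos(pi/15) + 1) ≤ 8: both strict.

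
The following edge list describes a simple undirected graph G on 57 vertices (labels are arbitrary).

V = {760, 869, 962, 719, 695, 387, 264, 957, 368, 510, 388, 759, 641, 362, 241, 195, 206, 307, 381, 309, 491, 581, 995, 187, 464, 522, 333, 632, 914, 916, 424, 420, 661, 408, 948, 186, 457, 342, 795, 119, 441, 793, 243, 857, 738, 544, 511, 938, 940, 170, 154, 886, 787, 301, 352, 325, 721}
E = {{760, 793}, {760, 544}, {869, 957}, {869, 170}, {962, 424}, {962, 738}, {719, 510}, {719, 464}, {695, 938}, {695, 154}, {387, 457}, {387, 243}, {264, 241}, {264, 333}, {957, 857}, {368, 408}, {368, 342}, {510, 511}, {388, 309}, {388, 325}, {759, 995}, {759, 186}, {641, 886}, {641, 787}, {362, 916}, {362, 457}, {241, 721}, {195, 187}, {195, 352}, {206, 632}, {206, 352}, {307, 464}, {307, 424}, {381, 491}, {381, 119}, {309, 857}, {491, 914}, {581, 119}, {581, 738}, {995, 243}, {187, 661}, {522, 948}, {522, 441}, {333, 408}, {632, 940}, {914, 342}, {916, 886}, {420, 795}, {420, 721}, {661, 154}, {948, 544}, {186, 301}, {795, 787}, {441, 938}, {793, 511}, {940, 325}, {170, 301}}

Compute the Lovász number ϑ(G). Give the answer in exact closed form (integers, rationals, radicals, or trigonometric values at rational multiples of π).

N(661) = {187, 154}, |N(661)| = 2.
deg(793) = 2; N(793) = {760, 511}.
deg(424) = 2; N(424) = {962, 307}.
Vertex 581 has 2 neighbors: 119, 738.
2-regular, N=57; connected 2-regular on 57 ⇒ C_{57}.
A has 29 distinct eigenvalues ≈ [2.0, 1.987861, 1.951593, 1.891634, 1.808714, 1.703839, 1.578281, 1.433565, 1.271447, 1.093896, 0.903067, 0.701275, 0.490971, 0.274707, 0.055109, -0.165159, -0.383421, -0.59703, -0.803391, -1.0, -1.184471, -1.354563, -1.508213, -1.643556, -1.758948, -1.852988, -1.924536, -1.972723, -1.996963].
Lovász (edge-transitive): ϑ = −57·(-2*cos(pi/57))/((2)−(-2*cos(pi/57))) = 57*cos(pi/57)/(cos(pi/57) + 1).
= 28.478345168… (decimal).
α=28, χ(Ḡ)=29; ϑ=57*cos(pi/57)/(cos(pi/57) + 1) lies between (both strict).

57*cos(pi/57)/(cos(pi/57) + 1)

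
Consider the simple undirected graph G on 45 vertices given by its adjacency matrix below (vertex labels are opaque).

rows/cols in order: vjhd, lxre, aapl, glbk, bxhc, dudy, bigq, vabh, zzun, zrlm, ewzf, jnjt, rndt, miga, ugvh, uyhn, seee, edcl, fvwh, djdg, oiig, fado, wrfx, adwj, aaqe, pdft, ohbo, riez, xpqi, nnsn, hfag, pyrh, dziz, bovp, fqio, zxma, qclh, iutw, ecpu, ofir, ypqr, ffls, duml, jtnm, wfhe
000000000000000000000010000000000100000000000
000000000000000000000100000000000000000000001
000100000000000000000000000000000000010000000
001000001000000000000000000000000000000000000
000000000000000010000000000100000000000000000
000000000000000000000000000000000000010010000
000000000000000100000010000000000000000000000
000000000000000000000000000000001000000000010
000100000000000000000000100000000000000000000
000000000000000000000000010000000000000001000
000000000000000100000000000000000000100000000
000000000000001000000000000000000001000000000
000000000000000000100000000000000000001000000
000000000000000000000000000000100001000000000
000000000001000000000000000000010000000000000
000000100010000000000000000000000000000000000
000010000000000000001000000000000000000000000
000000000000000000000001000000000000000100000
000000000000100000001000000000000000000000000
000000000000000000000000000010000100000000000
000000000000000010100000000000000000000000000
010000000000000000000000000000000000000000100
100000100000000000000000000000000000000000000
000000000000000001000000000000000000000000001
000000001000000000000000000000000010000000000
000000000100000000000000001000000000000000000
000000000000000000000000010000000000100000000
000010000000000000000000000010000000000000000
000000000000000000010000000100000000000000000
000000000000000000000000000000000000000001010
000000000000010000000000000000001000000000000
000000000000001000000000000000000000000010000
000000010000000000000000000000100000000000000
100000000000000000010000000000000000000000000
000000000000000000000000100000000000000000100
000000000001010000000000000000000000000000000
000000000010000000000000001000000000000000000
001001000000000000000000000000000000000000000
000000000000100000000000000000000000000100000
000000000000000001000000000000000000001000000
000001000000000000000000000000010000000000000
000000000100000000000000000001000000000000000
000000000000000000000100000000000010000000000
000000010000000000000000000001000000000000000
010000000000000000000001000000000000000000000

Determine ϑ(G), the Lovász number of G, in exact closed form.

deg(iutw) = 2; N(iutw) = {aapl, dudy}.
N(edcl) = {adwj, ofir}, |N(edcl)| = 2.
N(riez) = {bxhc, xpqi}, |N(riez)| = 2.
deg(rndt) = 2; N(rndt) = {fvwh, ecpu}.
Every vertex has degree 2 (N=45); a single 45-cycle (edge-transitive).
A has 23 distinct eigenvalues ≈ [2.0, 1.98054, 1.92252, 1.82709, 1.6961, 1.53209, 1.33826, 1.11839, 0.87674, 0.61803, 0.3473, 0.0698, -0.20906, -0.48384, -0.74921, -1.0, -1.23132, -1.43868, -1.61803, -1.7659, -1.87939, -1.9563, -1.99513].
−45·(-2*cos(pi/45)) / ((2)−(-2*cos(pi/45))) = 45*cos(pi/45)/(cos(pi/45) + 1) = ϑ(G).
ϑ(G) ≈ 22.472562147.
Sandwich: α(G)=22 ≤ ϑ(G)=45*cos(pi/45)/(cos(pi/45) + 1) ≤ χ(Ḡ)=23 (both strict).

45*cos(pi/45)/(cos(pi/45) + 1)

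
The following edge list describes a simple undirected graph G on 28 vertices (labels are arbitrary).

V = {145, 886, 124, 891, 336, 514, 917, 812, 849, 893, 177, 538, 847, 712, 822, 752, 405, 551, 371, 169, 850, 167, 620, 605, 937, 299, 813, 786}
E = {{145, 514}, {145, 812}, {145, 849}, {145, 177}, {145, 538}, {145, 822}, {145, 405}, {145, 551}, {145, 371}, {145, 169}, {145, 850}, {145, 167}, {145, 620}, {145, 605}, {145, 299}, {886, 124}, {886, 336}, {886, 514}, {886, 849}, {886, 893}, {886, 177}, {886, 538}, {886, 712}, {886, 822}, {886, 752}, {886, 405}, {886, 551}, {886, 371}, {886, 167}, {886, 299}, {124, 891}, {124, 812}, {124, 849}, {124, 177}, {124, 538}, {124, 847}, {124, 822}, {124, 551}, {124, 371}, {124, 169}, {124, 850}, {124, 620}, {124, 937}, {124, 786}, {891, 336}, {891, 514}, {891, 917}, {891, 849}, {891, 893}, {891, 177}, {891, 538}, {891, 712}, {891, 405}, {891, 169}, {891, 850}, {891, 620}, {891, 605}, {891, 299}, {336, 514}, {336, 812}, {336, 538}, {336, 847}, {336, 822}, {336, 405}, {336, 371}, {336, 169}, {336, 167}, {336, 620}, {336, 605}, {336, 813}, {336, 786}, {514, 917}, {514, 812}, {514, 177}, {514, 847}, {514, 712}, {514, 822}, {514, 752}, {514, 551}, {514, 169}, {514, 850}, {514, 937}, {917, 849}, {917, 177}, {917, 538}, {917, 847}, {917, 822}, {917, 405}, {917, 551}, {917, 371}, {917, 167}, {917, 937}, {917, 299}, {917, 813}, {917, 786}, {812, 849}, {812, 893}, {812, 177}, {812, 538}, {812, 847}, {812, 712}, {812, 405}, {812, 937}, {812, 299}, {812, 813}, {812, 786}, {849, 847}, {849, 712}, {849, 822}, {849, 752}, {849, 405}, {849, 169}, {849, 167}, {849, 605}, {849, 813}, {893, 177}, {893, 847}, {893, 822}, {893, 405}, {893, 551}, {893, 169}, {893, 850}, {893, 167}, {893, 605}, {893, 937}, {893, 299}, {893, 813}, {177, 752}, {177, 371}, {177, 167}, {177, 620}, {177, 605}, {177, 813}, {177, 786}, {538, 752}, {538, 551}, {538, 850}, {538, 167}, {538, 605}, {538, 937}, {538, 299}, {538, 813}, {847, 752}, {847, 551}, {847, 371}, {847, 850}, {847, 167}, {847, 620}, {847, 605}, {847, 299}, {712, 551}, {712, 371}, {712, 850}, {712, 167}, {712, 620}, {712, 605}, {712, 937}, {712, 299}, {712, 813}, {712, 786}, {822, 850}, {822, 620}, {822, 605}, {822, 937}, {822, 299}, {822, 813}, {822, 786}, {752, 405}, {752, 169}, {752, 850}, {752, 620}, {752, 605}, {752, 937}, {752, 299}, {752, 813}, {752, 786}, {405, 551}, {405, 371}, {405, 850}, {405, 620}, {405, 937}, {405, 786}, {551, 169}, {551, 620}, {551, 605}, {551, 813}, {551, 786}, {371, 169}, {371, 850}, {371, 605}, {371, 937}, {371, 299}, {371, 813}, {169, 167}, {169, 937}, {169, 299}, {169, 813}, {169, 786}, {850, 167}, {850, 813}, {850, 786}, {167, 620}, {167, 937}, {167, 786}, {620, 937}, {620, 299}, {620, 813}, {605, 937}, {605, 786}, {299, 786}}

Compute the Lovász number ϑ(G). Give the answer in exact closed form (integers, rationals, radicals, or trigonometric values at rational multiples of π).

deg(752) = 15; N(752) = {886, 514, 849, 177, 538, 847, 405, 169, 850, 620, 605, 937, 299, 813, 786}.
Vertex 371 has 15 neighbors: 145, 886, 124, 336, 917, 177, 847, 712, 405, 169, 850, 605, 937, 299, 813.
N(124) = {886, 891, 812, 849, 177, 538, 847, 822, 551, 371, 169, 850, 620, 937, 786}, |N(124)| = 15.
N(886) = {124, 336, 514, 849, 893, 177, 538, 712, 822, 752, 405, 551, 371, 167, 299}, |N(886)| = 15.
deg(v) = 15 for all v (|V|=28); Kneser K(8,2) on C(8,2)=28 vertices.
The 3 distinct eigenvalues: [15.0, 1.0, -5.0].
λ_max=15, λ_min=-5; ϑ = −28·λ_min/(λ_max−λ_min) = 7.
= 7.00000000… (decimal).

7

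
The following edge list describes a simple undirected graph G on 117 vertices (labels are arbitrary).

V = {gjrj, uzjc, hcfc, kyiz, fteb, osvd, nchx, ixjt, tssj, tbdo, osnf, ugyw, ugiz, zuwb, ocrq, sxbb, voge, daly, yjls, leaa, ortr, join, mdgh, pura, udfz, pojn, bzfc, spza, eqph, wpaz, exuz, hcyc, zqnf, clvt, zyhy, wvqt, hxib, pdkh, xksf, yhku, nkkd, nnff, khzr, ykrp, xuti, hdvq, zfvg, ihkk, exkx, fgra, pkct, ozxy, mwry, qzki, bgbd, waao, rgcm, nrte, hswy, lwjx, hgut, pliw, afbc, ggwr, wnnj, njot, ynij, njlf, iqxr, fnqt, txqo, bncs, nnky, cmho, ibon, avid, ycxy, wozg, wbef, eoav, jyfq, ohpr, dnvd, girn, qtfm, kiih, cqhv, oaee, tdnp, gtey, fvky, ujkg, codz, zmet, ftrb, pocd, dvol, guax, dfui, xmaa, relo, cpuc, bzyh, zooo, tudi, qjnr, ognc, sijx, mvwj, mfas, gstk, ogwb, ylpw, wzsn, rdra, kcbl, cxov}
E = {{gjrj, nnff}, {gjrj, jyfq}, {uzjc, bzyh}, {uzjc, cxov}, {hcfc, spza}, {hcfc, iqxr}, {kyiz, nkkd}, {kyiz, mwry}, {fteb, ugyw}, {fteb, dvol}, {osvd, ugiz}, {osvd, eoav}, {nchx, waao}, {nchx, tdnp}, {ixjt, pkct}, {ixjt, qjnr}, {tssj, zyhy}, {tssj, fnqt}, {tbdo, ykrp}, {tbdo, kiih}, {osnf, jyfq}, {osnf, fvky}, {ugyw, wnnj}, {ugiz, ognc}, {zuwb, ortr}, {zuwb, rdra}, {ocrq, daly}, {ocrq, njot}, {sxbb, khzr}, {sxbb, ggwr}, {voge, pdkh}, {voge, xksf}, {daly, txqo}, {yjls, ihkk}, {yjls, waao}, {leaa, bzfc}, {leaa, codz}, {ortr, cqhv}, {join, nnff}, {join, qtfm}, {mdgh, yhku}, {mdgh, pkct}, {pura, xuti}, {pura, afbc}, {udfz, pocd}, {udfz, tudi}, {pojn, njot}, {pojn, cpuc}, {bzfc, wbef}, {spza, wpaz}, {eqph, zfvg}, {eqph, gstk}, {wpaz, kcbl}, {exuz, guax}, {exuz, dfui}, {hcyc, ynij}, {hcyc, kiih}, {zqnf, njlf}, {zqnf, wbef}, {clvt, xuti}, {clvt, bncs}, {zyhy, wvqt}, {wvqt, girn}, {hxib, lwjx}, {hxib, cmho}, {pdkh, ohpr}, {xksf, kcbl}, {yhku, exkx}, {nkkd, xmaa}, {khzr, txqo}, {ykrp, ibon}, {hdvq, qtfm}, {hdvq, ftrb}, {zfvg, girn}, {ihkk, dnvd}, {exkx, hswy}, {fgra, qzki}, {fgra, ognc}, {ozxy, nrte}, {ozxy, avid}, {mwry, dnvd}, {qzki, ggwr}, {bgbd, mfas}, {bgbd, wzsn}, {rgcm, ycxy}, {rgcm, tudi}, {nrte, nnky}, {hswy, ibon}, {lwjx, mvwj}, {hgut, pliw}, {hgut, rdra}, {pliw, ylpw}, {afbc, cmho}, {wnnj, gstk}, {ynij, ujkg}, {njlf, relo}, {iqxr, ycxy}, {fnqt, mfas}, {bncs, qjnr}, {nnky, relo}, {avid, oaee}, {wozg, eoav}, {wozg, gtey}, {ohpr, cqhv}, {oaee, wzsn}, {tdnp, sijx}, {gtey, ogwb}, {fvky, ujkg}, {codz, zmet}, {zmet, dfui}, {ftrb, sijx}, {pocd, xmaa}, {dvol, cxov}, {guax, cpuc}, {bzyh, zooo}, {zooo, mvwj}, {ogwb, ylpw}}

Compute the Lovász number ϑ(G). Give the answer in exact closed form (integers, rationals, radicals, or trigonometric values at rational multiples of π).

deg(ixjt) = 2; N(ixjt) = {pkct, qjnr}.
N(eqph) = {zfvg, gstk}, |N(eqph)| = 2.
N(kcbl) = {wpaz, xksf}, |N(kcbl)| = 2.
deg(yhku) = 2; N(yhku) = {mdgh, exkx}.
Regular of degree 2 on 117 vertices: connected 2-regular on 117 ⇒ C_{117}.
A has 59 distinct eigenvalues ≈ [2.0, 1.99712, 1.98848, 1.9741, 1.95403, 1.92833, 1.89707, 1.86034, 1.81825, 1.77091, 1.71847, 1.66107, 1.59889, 1.53209, 1.46087, 1.38545, 1.30603, 1.22284, 1.13613, 1.04614, 0.95314, 0.85739, 0.75916, 0.65875, 0.55643, 0.45252, 0.3473, 0.24107, 0.13416, 0.02685, -0.08053, -0.18768, -0.29429, -0.40005, -0.50466, -0.60781, -0.70921, -0.80856, -0.90559, -1.0, -1.09153, -1.17991, -1.26489, -1.34622, -1.42367, -1.49702, -1.56605, -1.63057, -1.69038, -1.74532, -1.79523, -1.83996, -1.87939, -1.91339, -1.94188, -1.96478, -1.982, -1.99351, -1.99928].
Lovász (edge-transitive): ϑ = −117·(-2*cos(pi/117))/((2)−(-2*cos(pi/117))) = 117*cos(pi/117)/(cos(pi/117) + 1).
≈ 58.489454 (to 6 d.p.).
Lovász sandwich 58 ≤ 117*cos(pi/117)/(cos(pi/117) + 1) ≤ 59: both strict.

117*cos(pi/117)/(cos(pi/117) + 1)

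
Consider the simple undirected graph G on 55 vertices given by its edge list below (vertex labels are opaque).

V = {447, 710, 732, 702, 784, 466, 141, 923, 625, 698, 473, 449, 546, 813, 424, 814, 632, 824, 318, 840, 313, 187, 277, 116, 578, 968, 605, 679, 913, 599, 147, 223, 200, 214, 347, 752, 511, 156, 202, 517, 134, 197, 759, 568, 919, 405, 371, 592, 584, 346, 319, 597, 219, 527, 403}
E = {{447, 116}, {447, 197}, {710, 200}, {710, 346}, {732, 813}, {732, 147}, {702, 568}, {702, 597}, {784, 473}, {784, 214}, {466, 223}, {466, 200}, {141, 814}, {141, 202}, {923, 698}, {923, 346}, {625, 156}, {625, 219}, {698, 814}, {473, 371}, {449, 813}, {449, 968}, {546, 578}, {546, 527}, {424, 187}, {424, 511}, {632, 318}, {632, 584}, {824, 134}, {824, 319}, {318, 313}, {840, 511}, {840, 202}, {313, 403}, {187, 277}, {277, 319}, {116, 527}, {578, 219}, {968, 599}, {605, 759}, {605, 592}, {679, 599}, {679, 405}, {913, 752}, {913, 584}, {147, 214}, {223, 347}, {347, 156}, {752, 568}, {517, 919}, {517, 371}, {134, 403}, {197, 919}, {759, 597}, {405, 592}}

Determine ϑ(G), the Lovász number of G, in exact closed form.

55*cos(pi/55)/(cos(pi/55) + 1)

Vertex 568 has 2 neighbors: 702, 752.
N(313) = {318, 403}, |N(313)| = 2.
Vertex 466 has 2 neighbors: 223, 200.
deg(546) = 2; N(546) = {578, 527}.
55-vertex 2-regular graph: the odd cycle C_{55}.
spec(A) ≈ [2.0, 1.98696, 1.94802, 1.88369, 1.7948, 1.68251, 1.54828, 1.39388, 1.2213, 1.03279, 0.83083, 0.61803, 0.39718, 0.17115, -0.05711, -0.28463, -0.50844, -0.72562, -0.93333, -1.12889, -1.30972, -1.47348, -1.61803, -1.74149, -1.84225, -1.91899, -1.97071, -1.99674] (distinct, 5 d.p.).
Lovász: ϑ = −55(-2*cos(pi/55))/(2+-(-1)*2*cos(pi/55)) = 55*cos(pi/55)/(cos(pi/55) + 1).
≈ 27.4775569 (to 7 d.p.).
27 ≤ 55*cos(pi/55)/(cos(pi/55) + 1) ≤ 28: both strict.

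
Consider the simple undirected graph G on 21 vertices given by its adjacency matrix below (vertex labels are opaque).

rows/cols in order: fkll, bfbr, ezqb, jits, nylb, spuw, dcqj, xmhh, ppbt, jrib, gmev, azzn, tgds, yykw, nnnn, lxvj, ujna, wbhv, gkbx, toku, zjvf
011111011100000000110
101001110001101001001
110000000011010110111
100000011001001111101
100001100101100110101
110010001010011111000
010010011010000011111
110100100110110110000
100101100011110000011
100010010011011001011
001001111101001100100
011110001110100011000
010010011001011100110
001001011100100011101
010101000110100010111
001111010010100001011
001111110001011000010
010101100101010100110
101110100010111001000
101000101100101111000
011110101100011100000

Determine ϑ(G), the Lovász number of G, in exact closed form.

deg(wbhv) = 10; N(wbhv) = {bfbr, jits, spuw, dcqj, jrib, azzn, yykw, lxvj, gkbx, toku}.
Vertex nylb has 10 neighbors: fkll, spuw, dcqj, jrib, azzn, tgds, lxvj, ujna, gkbx, zjvf.
deg(azzn) = 10; N(azzn) = {bfbr, ezqb, jits, nylb, ppbt, jrib, gmev, tgds, ujna, wbhv}.
N(tgds) = {bfbr, nylb, xmhh, ppbt, azzn, yykw, nnnn, lxvj, gkbx, toku}, |N(tgds)| = 10.
Every vertex has degree 10 (N=21); Kneser-type, 2-subsets of [7].
Distinct eigenvalues (to 6 d.p.): [10.0, 1.0, -4.0].
With N=21: ϑ(G) = 21·(-1*(-4))/(10−(-4)) = 6.
≈ 6.00000000 (to 8 d.p.).

6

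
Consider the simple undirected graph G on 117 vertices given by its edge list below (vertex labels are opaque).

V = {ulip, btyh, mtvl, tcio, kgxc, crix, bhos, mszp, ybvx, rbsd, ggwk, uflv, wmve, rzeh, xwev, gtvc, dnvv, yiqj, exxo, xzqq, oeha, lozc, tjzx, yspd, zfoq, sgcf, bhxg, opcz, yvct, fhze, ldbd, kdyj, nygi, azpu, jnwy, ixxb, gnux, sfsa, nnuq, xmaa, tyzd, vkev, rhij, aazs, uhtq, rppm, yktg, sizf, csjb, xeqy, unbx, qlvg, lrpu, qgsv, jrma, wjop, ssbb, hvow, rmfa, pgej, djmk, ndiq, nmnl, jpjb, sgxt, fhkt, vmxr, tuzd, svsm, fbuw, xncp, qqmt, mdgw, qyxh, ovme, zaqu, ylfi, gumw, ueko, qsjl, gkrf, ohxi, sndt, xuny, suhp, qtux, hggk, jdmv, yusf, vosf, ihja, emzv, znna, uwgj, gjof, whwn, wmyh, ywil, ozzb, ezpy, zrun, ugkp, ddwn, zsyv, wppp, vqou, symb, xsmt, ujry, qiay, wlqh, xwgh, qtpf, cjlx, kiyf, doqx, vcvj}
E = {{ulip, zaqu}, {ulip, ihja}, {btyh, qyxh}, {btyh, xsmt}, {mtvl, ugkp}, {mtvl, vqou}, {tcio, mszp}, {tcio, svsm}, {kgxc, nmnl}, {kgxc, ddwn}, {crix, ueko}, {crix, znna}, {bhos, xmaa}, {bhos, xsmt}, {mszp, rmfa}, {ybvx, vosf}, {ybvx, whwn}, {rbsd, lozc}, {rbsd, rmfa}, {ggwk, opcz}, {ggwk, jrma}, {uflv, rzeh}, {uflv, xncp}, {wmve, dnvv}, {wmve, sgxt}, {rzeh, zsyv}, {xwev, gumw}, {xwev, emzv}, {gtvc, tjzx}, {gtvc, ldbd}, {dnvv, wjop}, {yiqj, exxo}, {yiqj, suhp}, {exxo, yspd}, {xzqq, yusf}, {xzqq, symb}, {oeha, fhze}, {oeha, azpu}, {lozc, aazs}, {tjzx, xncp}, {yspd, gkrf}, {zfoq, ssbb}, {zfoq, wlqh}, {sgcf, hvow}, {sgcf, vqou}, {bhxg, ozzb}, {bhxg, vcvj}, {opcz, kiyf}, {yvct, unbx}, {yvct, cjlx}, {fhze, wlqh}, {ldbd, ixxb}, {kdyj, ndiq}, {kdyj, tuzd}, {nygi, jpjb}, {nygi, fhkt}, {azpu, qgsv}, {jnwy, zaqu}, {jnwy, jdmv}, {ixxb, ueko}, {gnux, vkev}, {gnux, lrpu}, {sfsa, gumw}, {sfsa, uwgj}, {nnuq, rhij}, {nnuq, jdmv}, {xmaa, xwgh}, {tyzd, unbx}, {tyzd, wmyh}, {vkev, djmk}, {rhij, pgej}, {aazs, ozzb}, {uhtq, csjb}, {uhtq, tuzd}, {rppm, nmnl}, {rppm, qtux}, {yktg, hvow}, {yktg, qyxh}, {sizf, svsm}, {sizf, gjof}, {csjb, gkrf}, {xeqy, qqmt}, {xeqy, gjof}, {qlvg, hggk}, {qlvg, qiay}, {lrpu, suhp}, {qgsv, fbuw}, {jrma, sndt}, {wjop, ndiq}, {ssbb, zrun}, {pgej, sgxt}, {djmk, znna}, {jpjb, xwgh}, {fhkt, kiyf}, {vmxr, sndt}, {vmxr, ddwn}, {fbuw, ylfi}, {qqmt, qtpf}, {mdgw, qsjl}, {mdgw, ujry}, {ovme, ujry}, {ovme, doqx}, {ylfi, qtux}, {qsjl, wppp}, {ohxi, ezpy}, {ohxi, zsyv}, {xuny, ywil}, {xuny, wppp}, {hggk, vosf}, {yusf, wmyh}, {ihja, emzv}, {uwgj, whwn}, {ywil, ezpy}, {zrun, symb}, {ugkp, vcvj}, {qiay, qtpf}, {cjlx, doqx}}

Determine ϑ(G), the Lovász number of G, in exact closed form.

117*cos(pi/117)/(cos(pi/117) + 1)

deg(uflv) = 2; N(uflv) = {rzeh, xncp}.
Vertex qlvg has 2 neighbors: hggk, qiay.
Vertex symb has 2 neighbors: xzqq, zrun.
Vertex lozc has 2 neighbors: rbsd, aazs.
Regular of degree 2 on 117 vertices: a single 117-cycle (edge-transitive).
The 59 distinct eigenvalues: [2.0, 1.99712, 1.98848, 1.9741, 1.95403, 1.92833, 1.89707, 1.86034, 1.81825, 1.77091, 1.71847, 1.66107, 1.59889, 1.53209, 1.46087, 1.38545, 1.30603, 1.22284, 1.13613, 1.04614, 0.95314, 0.85739, 0.75916, 0.65875, 0.55643, 0.45252, 0.3473, 0.24107, 0.13416, 0.02685, -0.08053, -0.18768, -0.29429, -0.40005, -0.50466, -0.60781, -0.70921, -0.80856, -0.90559, -1.0, -1.09153, -1.17991, -1.26489, -1.34622, -1.42367, -1.49702, -1.56605, -1.63057, -1.69038, -1.74532, -1.79523, -1.83996, -1.87939, -1.91339, -1.94188, -1.96478, -1.982, -1.99351, -1.99928].
With N=117: ϑ(G) = 117·(-(-1)*2*cos(pi/117))/(2−(-2*cos(pi/117))) = 117*cos(pi/117)/(cos(pi/117) + 1).
Numerically 58.4894543.
Lovász sandwich 58 ≤ 117*cos(pi/117)/(cos(pi/117) + 1) ≤ 59: both strict.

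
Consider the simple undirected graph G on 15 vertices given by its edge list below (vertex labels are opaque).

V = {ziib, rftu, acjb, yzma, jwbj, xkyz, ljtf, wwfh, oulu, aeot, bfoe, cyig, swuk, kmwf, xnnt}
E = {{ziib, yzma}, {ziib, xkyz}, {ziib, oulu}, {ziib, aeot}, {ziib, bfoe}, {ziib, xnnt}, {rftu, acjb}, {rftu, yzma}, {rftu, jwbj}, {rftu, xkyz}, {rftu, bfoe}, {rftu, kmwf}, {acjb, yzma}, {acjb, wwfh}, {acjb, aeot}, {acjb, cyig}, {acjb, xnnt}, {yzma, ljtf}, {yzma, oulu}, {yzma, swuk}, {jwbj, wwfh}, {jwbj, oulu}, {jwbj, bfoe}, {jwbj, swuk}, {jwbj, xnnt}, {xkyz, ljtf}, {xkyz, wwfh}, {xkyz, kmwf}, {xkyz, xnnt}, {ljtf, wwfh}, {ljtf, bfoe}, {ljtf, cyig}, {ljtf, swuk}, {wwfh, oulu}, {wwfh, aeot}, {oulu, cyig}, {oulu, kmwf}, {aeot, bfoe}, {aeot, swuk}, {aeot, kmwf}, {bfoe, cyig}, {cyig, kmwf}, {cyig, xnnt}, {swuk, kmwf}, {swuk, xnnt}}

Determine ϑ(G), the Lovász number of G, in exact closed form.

5

Vertex cyig has 6 neighbors: acjb, ljtf, oulu, bfoe, kmwf, xnnt.
deg(wwfh) = 6; N(wwfh) = {acjb, jwbj, xkyz, ljtf, oulu, aeot}.
Vertex acjb has 6 neighbors: rftu, yzma, wwfh, aeot, cyig, xnnt.
N(ljtf) = {yzma, xkyz, wwfh, bfoe, cyig, swuk}, |N(ljtf)| = 6.
G on 15 vertices is 6-regular; this is K(6,2), the Kneser graph.
spec(A) ≈ [6.0, 1.0, -3.0] (distinct, 4 d.p.).
λ_max=6, λ_min=-3; ϑ = −15·λ_min/(λ_max−λ_min) = 5.
≈ 5.00000000 (to 8 d.p.).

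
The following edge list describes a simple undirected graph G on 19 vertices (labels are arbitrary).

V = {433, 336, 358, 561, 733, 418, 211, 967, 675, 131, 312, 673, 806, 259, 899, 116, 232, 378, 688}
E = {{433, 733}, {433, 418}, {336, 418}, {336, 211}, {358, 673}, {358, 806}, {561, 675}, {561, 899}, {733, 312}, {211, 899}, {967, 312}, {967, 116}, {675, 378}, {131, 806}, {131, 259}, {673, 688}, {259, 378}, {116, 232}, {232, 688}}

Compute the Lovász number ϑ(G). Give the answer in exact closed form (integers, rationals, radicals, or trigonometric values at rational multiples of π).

N(561) = {675, 899}, |N(561)| = 2.
Vertex 675 has 2 neighbors: 561, 378.
deg(116) = 2; N(116) = {967, 232}.
N(312) = {733, 967}, |N(312)| = 2.
2-regular, N=19; a single 19-cycle (edge-transitive).
spec(A) ≈ [2.0, 1.89163, 1.57828, 1.0939, 0.49097, -0.16516, -0.80339, -1.35456, -1.75895, -1.97272] (distinct, 5 d.p.).
λ_max=2, λ_min=-2*cos(pi/19); ϑ = −19·λ_min/(λ_max−λ_min) = 19*cos(pi/19)/(cos(pi/19) + 1).
Numerically 9.434771.
Sandwich: α(G)=9 ≤ ϑ(G)=19*cos(pi/19)/(cos(pi/19) + 1) ≤ χ(Ḡ)=10 (both strict).

19*cos(pi/19)/(cos(pi/19) + 1)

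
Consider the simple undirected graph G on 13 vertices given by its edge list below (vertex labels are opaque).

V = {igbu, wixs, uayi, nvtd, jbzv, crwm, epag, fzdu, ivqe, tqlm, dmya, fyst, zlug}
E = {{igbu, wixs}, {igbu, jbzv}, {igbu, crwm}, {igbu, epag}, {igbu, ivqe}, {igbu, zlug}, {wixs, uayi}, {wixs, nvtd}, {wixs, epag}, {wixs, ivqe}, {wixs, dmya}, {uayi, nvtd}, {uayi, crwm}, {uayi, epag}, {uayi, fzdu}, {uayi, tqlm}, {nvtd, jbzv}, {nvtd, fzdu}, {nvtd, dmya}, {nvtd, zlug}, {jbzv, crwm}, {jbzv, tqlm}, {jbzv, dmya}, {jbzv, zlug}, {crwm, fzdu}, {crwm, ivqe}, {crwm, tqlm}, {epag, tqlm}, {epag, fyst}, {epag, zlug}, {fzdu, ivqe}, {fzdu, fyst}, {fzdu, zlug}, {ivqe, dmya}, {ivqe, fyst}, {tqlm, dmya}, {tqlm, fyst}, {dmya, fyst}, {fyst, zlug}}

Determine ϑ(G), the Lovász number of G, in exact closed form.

sqrt(13)

deg(tqlm) = 6; N(tqlm) = {uayi, jbzv, crwm, epag, dmya, fyst}.
deg(epag) = 6; N(epag) = {igbu, wixs, uayi, tqlm, fyst, zlug}.
N(fzdu) = {uayi, nvtd, crwm, ivqe, fyst, zlug}, |N(fzdu)| = 6.
N(jbzv) = {igbu, nvtd, crwm, tqlm, dmya, zlug}, |N(jbzv)| = 6.
deg(v) = 6 for all v (|V|=13); strongly regular (13,6,2,3).
spec(A) ≈ [6.0, 1.303, -2.303] (distinct, 3 d.p.).
With N=13: ϑ(G) = 13·(-(-sqrt(13)/2 - 1/2))/(6−(-sqrt(13)/2 - 1/2)) = sqrt(13).
Numerically 3.60555128.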